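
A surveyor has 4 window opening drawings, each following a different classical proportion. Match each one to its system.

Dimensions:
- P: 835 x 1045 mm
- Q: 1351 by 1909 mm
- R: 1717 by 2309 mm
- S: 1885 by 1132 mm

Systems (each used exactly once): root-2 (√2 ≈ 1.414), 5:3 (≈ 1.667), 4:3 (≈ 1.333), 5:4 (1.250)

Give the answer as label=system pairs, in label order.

P = 1045/835 ≈ 1.251 → 5:4 (1.250)
Q = 1909/1351 ≈ 1.413 → root-2 (1.414)
R = 2309/1717 ≈ 1.345 → 4:3 (1.333)
S = 1885/1132 ≈ 1.665 → 5:3 (1.667)

P=5:4, Q=root-2, R=4:3, S=5:3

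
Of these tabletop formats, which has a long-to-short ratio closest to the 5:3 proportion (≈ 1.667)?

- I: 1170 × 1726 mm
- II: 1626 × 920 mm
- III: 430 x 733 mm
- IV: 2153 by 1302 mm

IV

Ratios (long/short): I ≈ 1.475; II ≈ 1.767; III ≈ 1.705; IV ≈ 1.654.
5:3 ≈ 1.667; option IV is nearest (Δ 0.013).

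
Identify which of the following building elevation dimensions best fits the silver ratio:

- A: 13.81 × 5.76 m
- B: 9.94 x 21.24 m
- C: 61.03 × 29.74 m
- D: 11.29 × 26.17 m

A

Target silver ratio ≈ 2.414.
A: 2.398 (Δ0.016)  B: 2.137 (Δ0.277)  C: 2.052 (Δ0.362)  D: 2.318 (Δ0.096)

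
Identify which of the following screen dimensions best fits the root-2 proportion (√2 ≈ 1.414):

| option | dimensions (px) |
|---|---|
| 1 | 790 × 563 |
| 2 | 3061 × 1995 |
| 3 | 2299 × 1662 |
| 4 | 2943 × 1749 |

Target root-2 ≈ 1.414.
1: 1.403 (Δ0.011)  2: 1.534 (Δ0.120)  3: 1.383 (Δ0.031)  4: 1.683 (Δ0.269)

1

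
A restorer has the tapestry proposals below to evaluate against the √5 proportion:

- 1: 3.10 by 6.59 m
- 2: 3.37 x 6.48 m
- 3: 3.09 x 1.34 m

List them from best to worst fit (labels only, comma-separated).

3, 1, 2

Ratios: 1 = 6.59 / 3.10 ≈ 2.126; 2 = 6.48 / 3.37 ≈ 1.923; 3 = 3.09 / 1.34 ≈ 2.306.
|Δ from 2.236|: 1 0.110; 2 0.313; 3 0.070.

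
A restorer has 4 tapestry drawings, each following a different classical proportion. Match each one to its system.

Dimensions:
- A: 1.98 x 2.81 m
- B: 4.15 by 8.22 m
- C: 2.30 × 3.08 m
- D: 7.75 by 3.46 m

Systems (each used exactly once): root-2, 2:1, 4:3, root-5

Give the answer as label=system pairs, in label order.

A = 2.81/1.98 ≈ 1.419 → root-2 (1.414)
B = 8.22/4.15 ≈ 1.981 → 2:1 (2.000)
C = 3.08/2.30 ≈ 1.339 → 4:3 (1.333)
D = 7.75/3.46 ≈ 2.240 → root-5 (2.236)

A=root-2, B=2:1, C=4:3, D=root-5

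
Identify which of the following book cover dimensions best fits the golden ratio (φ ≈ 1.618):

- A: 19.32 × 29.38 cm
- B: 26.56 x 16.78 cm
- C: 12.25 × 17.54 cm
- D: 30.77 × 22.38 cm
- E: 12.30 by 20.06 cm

Target golden ratio ≈ 1.618.
A: 1.521 (Δ0.097)  B: 1.583 (Δ0.035)  C: 1.432 (Δ0.186)  D: 1.375 (Δ0.243)  E: 1.631 (Δ0.013)

E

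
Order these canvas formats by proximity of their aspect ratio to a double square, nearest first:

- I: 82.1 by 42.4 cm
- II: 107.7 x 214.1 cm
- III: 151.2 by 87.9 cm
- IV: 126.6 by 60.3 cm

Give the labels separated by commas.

II, I, IV, III

Ratios: I = 82.1 / 42.4 ≈ 1.936; II = 214.1 / 107.7 ≈ 1.988; III = 151.2 / 87.9 ≈ 1.720; IV = 126.6 / 60.3 ≈ 2.100.
|Δ from 2.000|: I 0.064; II 0.012; III 0.280; IV 0.100.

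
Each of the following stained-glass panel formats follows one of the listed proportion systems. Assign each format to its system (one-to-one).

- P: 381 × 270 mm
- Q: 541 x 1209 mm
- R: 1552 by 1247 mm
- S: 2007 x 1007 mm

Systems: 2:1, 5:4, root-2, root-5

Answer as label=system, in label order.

P = 381/270 ≈ 1.411 → root-2 (1.414)
Q = 1209/541 ≈ 2.235 → root-5 (2.236)
R = 1552/1247 ≈ 1.245 → 5:4 (1.250)
S = 2007/1007 ≈ 1.993 → 2:1 (2.000)

P=root-2, Q=root-5, R=5:4, S=2:1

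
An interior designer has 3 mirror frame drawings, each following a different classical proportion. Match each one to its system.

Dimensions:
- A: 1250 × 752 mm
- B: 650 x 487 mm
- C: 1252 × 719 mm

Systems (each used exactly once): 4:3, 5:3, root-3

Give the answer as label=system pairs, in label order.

A=5:3, B=4:3, C=root-3

A = 1250/752 ≈ 1.662 → 5:3 (1.667)
B = 650/487 ≈ 1.335 → 4:3 (1.333)
C = 1252/719 ≈ 1.741 → root-3 (1.732)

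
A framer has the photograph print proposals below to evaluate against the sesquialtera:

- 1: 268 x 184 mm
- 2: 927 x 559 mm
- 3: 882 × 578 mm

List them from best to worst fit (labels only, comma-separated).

Ratios: 1 = 268 / 184 ≈ 1.457; 2 = 927 / 559 ≈ 1.658; 3 = 882 / 578 ≈ 1.526.
|Δ from 1.500|: 1 0.043; 2 0.158; 3 0.026.

3, 1, 2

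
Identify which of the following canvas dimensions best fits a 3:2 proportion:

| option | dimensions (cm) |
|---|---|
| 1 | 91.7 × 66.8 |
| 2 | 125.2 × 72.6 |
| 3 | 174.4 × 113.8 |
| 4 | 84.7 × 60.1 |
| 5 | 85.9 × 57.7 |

Target 3:2 ≈ 1.500.
1: 1.373 (Δ0.127)  2: 1.725 (Δ0.225)  3: 1.533 (Δ0.033)  4: 1.409 (Δ0.091)  5: 1.489 (Δ0.011)

5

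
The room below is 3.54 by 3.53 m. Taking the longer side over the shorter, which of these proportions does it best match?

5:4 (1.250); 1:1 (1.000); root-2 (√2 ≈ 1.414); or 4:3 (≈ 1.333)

1:1

Ratio = 3.54 / 3.53 ≈ 1.003.
Distances: 5:4 1.250 (Δ 0.247); 1:1 1.000 (Δ 0.003); root-2 1.414 (Δ 0.411); 4:3 1.333 (Δ 0.330).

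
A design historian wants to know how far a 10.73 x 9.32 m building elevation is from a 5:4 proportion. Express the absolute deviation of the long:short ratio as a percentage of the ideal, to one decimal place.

Ratio = 10.73 / 9.32 ≈ 1.1513.
Ideal 5:4 = 1.2500. |1.1513 − 1.2500| / 1.2500 ≈ 7.90% → 7.9%.

7.9%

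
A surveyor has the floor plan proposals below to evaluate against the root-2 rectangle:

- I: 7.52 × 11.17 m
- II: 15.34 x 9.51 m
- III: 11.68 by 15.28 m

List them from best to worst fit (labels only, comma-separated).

Ratios: I = 11.17 / 7.52 ≈ 1.485; II = 15.34 / 9.51 ≈ 1.613; III = 15.28 / 11.68 ≈ 1.308.
|Δ from 1.414|: I 0.071; II 0.199; III 0.106.

I, III, II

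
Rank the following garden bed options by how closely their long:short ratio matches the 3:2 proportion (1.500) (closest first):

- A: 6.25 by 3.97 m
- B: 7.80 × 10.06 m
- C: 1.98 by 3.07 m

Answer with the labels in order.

Ratios: A = 6.25 / 3.97 ≈ 1.574; B = 10.06 / 7.80 ≈ 1.290; C = 3.07 / 1.98 ≈ 1.551.
|Δ from 1.500|: A 0.074; B 0.210; C 0.051.

C, A, B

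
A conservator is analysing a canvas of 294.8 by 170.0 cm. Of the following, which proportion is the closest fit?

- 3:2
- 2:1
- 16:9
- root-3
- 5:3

root-3

294.8/170.0 ≈ 1.734. Nearest candidates are root-3 (1.732, off by 0.002) and 16:9 (1.778, off by 0.044).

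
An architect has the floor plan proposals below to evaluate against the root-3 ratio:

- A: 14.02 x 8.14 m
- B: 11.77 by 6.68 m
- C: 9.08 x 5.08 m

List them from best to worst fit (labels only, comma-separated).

A, B, C

A: 14.02/8.14 ≈ 1.722 → |1.722 − 1.732| = 0.010
B: 11.77/6.68 ≈ 1.762 → |1.762 − 1.732| = 0.030
C: 9.08/5.08 ≈ 1.787 → |1.787 − 1.732| = 0.055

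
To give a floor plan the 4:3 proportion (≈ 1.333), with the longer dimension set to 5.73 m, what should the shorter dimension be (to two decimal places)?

4:3 ≈ 1.33333.
Shorter side = 5.73 ÷ 1.33333 ≈ 4.2975 → 4.30 m.

4.30 m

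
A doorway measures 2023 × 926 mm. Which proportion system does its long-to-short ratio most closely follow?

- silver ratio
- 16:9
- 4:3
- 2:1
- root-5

root-5

2023/926 ≈ 2.185. Nearest candidates are root-5 (2.236, off by 0.051) and 2:1 (2.000, off by 0.185).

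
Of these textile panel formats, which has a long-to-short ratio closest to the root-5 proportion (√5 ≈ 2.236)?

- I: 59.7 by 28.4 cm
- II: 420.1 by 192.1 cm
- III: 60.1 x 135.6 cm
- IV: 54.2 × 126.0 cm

III

Target root-5 ≈ 2.236.
I: 2.102 (Δ0.134)  II: 2.187 (Δ0.049)  III: 2.256 (Δ0.020)  IV: 2.325 (Δ0.089)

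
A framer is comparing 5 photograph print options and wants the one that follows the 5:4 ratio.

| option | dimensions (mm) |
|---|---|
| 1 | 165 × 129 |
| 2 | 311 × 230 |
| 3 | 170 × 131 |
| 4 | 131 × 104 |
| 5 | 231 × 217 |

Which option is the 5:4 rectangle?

4

Ratios (long/short): 1 ≈ 1.279; 2 ≈ 1.352; 3 ≈ 1.298; 4 ≈ 1.260; 5 ≈ 1.065.
5:4 ≈ 1.250; option 4 is nearest (Δ 0.010).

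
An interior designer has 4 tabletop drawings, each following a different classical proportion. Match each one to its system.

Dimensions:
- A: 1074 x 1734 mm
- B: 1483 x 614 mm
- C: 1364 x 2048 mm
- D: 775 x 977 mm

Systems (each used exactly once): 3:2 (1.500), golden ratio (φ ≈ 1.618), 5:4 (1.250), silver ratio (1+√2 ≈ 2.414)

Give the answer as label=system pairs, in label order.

Ratios: A ≈ 1.615; B ≈ 2.415; C ≈ 1.501; D ≈ 1.261.
Targets: 3:2 ≈ 1.500; golden ratio ≈ 1.618; 5:4 ≈ 1.250; silver ratio ≈ 2.414.

A=golden ratio, B=silver ratio, C=3:2, D=5:4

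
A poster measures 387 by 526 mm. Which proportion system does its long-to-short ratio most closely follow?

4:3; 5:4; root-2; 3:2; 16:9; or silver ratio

526/387 ≈ 1.359. Nearest candidates are 4:3 (1.333, off by 0.026) and root-2 (1.414, off by 0.055).

4:3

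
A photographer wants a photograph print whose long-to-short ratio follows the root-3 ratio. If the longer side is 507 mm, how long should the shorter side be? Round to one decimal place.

root-3 ≈ 1.73205.
Shorter side = 507 ÷ 1.73205 ≈ 292.717 → 292.7 mm.

292.7 mm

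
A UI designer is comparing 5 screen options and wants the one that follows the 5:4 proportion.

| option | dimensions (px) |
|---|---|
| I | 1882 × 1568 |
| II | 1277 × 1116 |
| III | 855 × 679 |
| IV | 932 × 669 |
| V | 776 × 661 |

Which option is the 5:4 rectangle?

Target 5:4 ≈ 1.250.
I: 1.200 (Δ0.050)  II: 1.144 (Δ0.106)  III: 1.259 (Δ0.009)  IV: 1.393 (Δ0.143)  V: 1.174 (Δ0.076)

III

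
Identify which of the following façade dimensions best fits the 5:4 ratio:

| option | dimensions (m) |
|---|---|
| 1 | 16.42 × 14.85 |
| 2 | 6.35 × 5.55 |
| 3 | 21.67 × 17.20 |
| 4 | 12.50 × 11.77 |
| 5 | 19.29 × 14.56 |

3

Ratios (long/short): 1 ≈ 1.106; 2 ≈ 1.144; 3 ≈ 1.260; 4 ≈ 1.062; 5 ≈ 1.325.
5:4 ≈ 1.250; option 3 is nearest (Δ 0.010).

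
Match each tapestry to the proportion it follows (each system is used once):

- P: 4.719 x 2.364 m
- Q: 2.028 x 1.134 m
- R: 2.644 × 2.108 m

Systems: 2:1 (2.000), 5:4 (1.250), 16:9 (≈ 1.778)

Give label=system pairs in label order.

P = 4.719/2.364 ≈ 1.996 → 2:1 (2.000)
Q = 2.028/1.134 ≈ 1.788 → 16:9 (1.778)
R = 2.644/2.108 ≈ 1.254 → 5:4 (1.250)

P=2:1, Q=16:9, R=5:4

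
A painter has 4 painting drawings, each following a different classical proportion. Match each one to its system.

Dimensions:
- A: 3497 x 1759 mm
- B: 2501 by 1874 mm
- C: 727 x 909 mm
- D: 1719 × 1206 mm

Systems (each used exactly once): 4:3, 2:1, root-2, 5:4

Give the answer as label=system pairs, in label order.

A=2:1, B=4:3, C=5:4, D=root-2

Ratios: A ≈ 1.988; B ≈ 1.335; C ≈ 1.250; D ≈ 1.425.
Targets: 4:3 ≈ 1.333; 2:1 ≈ 2.000; root-2 ≈ 1.414; 5:4 ≈ 1.250.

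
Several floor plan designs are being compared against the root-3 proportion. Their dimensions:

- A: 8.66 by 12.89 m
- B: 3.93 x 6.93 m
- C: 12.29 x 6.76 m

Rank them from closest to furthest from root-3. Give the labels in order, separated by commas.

A: 12.89/8.66 ≈ 1.488 → |1.488 − 1.732| = 0.244
B: 6.93/3.93 ≈ 1.763 → |1.763 − 1.732| = 0.031
C: 12.29/6.76 ≈ 1.818 → |1.818 − 1.732| = 0.086

B, C, A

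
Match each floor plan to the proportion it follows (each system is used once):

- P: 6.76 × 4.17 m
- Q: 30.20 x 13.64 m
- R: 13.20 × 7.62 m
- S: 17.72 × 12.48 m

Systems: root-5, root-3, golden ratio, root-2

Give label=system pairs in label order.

P=golden ratio, Q=root-5, R=root-3, S=root-2

P = 6.76/4.17 ≈ 1.621 → golden ratio (1.618)
Q = 30.20/13.64 ≈ 2.214 → root-5 (2.236)
R = 13.20/7.62 ≈ 1.732 → root-3 (1.732)
S = 17.72/12.48 ≈ 1.420 → root-2 (1.414)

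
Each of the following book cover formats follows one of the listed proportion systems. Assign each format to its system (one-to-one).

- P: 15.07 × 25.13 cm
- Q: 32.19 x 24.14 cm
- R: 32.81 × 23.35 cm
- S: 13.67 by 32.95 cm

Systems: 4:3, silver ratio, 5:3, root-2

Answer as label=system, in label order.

Ratios: P ≈ 1.668; Q ≈ 1.333; R ≈ 1.405; S ≈ 2.410.
Targets: 4:3 ≈ 1.333; silver ratio ≈ 2.414; 5:3 ≈ 1.667; root-2 ≈ 1.414.

P=5:3, Q=4:3, R=root-2, S=silver ratio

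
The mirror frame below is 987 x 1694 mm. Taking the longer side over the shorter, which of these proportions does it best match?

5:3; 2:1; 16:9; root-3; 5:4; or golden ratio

1694/987 ≈ 1.716. Nearest candidates are root-3 (1.732, off by 0.016) and 5:3 (1.667, off by 0.049).

root-3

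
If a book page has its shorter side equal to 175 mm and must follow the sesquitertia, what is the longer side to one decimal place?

233.3 mm

4:3 ≈ 1.33333.
Longer side = 175 × 1.33333 ≈ 233.333 → 233.3 mm.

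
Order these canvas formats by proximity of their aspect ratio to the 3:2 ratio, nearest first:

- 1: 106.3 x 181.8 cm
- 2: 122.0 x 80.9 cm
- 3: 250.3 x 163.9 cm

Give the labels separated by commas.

1: 181.8/106.3 ≈ 1.710 → |1.710 − 1.500| = 0.210
2: 122.0/80.9 ≈ 1.508 → |1.508 − 1.500| = 0.008
3: 250.3/163.9 ≈ 1.527 → |1.527 − 1.500| = 0.027

2, 3, 1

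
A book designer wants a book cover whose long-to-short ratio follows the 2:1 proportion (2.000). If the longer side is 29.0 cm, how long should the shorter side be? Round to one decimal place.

2:1 = 2.00000.
Shorter side = 29.0 ÷ 2.00000 ≈ 14.500 → 14.5 cm.

14.5 cm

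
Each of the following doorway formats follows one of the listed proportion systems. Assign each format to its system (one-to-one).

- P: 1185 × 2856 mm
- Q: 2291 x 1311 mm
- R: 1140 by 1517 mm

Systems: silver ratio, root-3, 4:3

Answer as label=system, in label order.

Ratios: P ≈ 2.410; Q ≈ 1.748; R ≈ 1.331.
Targets: silver ratio ≈ 2.414; root-3 ≈ 1.732; 4:3 ≈ 1.333.

P=silver ratio, Q=root-3, R=4:3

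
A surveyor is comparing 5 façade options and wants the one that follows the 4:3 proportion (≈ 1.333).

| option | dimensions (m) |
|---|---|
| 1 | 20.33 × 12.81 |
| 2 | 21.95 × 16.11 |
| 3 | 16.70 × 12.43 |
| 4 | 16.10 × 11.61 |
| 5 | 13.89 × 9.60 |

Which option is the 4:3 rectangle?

Ratios (long/short): 1 ≈ 1.587; 2 ≈ 1.363; 3 ≈ 1.344; 4 ≈ 1.387; 5 ≈ 1.447.
4:3 ≈ 1.333; option 3 is nearest (Δ 0.011).

3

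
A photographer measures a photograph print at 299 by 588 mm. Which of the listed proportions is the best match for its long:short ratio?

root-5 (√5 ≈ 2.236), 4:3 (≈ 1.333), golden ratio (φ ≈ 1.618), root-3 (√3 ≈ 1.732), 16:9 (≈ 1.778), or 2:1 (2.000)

Ratio = 588 / 299 ≈ 1.967.
Distances: root-5 2.236 (Δ 0.269); 4:3 1.333 (Δ 0.634); golden ratio 1.618 (Δ 0.349); root-3 1.732 (Δ 0.235); 16:9 1.778 (Δ 0.189); 2:1 2.000 (Δ 0.033).

2:1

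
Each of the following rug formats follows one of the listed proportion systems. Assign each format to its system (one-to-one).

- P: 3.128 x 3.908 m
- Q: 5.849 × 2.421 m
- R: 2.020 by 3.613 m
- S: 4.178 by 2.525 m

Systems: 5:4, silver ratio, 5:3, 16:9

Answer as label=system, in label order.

P = 3.908/3.128 ≈ 1.249 → 5:4 (1.250)
Q = 5.849/2.421 ≈ 2.416 → silver ratio (2.414)
R = 3.613/2.020 ≈ 1.789 → 16:9 (1.778)
S = 4.178/2.525 ≈ 1.655 → 5:3 (1.667)

P=5:4, Q=silver ratio, R=16:9, S=5:3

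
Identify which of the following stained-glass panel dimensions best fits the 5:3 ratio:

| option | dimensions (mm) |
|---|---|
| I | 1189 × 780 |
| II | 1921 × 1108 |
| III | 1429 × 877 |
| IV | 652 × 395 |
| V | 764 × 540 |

IV

Ratios (long/short): I ≈ 1.524; II ≈ 1.734; III ≈ 1.629; IV ≈ 1.651; V ≈ 1.415.
5:3 ≈ 1.667; option IV is nearest (Δ 0.016).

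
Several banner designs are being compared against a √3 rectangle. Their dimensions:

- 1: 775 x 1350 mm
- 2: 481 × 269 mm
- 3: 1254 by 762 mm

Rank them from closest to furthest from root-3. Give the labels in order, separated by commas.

1: 1350/775 ≈ 1.742 → |1.742 − 1.732| = 0.010
2: 481/269 ≈ 1.788 → |1.788 − 1.732| = 0.056
3: 1254/762 ≈ 1.646 → |1.646 − 1.732| = 0.086

1, 2, 3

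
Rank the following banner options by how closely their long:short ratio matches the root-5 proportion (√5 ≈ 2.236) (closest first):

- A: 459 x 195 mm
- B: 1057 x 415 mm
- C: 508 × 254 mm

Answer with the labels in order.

A: 459/195 ≈ 2.354 → |2.354 − 2.236| = 0.118
B: 1057/415 ≈ 2.547 → |2.547 − 2.236| = 0.311
C: 508/254 ≈ 2.000 → |2.000 − 2.236| = 0.236

A, C, B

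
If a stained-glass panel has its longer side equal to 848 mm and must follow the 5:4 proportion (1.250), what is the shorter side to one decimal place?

678.4 mm

5:4 = 1.25000.
Shorter side = 848 ÷ 1.25000 ≈ 678.400 → 678.4 mm.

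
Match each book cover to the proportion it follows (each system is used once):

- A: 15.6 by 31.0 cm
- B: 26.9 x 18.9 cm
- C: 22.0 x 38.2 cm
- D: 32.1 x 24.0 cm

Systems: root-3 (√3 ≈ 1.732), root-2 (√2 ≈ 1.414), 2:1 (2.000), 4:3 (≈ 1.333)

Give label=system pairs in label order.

A=2:1, B=root-2, C=root-3, D=4:3

A = 31.0/15.6 ≈ 1.987 → 2:1 (2.000)
B = 26.9/18.9 ≈ 1.423 → root-2 (1.414)
C = 38.2/22.0 ≈ 1.736 → root-3 (1.732)
D = 32.1/24.0 ≈ 1.338 → 4:3 (1.333)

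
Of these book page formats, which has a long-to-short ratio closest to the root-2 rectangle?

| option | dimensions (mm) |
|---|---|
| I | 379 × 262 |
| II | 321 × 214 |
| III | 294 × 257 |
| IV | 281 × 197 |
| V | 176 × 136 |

Target root-2 ≈ 1.414.
I: 1.447 (Δ0.033)  II: 1.500 (Δ0.086)  III: 1.144 (Δ0.270)  IV: 1.426 (Δ0.012)  V: 1.294 (Δ0.120)

IV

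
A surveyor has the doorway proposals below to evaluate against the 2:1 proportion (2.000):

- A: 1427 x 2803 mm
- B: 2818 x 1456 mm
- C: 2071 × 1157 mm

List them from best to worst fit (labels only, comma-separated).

A: 2803/1427 ≈ 1.964 → |1.964 − 2.000| = 0.036
B: 2818/1456 ≈ 1.935 → |1.935 − 2.000| = 0.065
C: 2071/1157 ≈ 1.790 → |1.790 − 2.000| = 0.210

A, B, C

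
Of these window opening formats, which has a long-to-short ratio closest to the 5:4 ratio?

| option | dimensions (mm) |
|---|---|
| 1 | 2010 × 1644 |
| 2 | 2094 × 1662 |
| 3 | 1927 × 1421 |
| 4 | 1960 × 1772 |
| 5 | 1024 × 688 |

2

Target 5:4 ≈ 1.250.
1: 1.223 (Δ0.027)  2: 1.260 (Δ0.010)  3: 1.356 (Δ0.106)  4: 1.106 (Δ0.144)  5: 1.488 (Δ0.238)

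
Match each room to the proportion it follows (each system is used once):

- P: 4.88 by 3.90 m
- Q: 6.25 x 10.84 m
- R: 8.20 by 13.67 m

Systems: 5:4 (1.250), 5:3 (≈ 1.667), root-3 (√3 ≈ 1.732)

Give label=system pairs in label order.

P=5:4, Q=root-3, R=5:3

P = 4.88/3.90 ≈ 1.251 → 5:4 (1.250)
Q = 10.84/6.25 ≈ 1.734 → root-3 (1.732)
R = 13.67/8.20 ≈ 1.667 → 5:3 (1.667)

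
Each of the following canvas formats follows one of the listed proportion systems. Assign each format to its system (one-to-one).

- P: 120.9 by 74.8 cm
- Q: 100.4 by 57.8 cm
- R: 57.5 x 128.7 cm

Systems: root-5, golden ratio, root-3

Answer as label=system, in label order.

Ratios: P ≈ 1.616; Q ≈ 1.737; R ≈ 2.238.
Targets: root-5 ≈ 2.236; golden ratio ≈ 1.618; root-3 ≈ 1.732.

P=golden ratio, Q=root-3, R=root-5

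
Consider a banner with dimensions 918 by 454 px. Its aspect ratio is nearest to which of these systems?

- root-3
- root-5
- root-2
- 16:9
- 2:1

2:1

918/454 ≈ 2.022. Nearest candidates are 2:1 (2.000, off by 0.022) and root-5 (2.236, off by 0.214).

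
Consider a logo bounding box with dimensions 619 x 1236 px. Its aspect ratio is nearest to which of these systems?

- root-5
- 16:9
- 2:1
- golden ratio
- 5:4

2:1

Ratio = 1236 / 619 ≈ 1.997.
Distances: root-5 2.236 (Δ 0.239); 16:9 1.778 (Δ 0.219); 2:1 2.000 (Δ 0.003); golden ratio 1.618 (Δ 0.379); 5:4 1.250 (Δ 0.747).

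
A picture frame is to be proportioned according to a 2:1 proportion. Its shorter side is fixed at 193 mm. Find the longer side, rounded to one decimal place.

386.0 mm

2:1 = 2.00000.
Longer side = 193 × 2.00000 ≈ 386.000 → 386.0 mm.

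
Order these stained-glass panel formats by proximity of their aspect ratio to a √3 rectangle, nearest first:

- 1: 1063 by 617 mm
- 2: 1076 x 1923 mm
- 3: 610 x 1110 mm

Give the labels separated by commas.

1, 2, 3

Ratios: 1 = 1063 / 617 ≈ 1.723; 2 = 1923 / 1076 ≈ 1.787; 3 = 1110 / 610 ≈ 1.820.
|Δ from 1.732|: 1 0.009; 2 0.055; 3 0.088.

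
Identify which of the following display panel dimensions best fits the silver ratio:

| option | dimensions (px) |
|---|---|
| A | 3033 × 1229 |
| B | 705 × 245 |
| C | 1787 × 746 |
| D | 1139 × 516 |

C

Target silver ratio ≈ 2.414.
A: 2.468 (Δ0.054)  B: 2.878 (Δ0.464)  C: 2.395 (Δ0.019)  D: 2.207 (Δ0.207)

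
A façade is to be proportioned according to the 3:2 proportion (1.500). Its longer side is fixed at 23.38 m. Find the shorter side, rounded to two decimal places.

15.59 m

3:2 = 1.50000.
Shorter side = 23.38 ÷ 1.50000 ≈ 15.5867 → 15.59 m.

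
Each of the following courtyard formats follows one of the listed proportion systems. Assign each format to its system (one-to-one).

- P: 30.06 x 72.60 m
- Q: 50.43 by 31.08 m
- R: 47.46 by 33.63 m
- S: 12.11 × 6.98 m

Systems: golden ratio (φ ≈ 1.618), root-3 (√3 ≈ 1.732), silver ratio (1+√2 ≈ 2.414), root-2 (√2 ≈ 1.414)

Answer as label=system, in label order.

Ratios: P ≈ 2.415; Q ≈ 1.623; R ≈ 1.411; S ≈ 1.735.
Targets: golden ratio ≈ 1.618; root-3 ≈ 1.732; silver ratio ≈ 2.414; root-2 ≈ 1.414.

P=silver ratio, Q=golden ratio, R=root-2, S=root-3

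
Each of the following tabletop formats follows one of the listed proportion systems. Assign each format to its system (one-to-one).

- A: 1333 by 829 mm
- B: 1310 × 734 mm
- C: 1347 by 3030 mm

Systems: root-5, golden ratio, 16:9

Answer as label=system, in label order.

A=golden ratio, B=16:9, C=root-5

Ratios: A ≈ 1.608; B ≈ 1.785; C ≈ 2.249.
Targets: root-5 ≈ 2.236; golden ratio ≈ 1.618; 16:9 ≈ 1.778.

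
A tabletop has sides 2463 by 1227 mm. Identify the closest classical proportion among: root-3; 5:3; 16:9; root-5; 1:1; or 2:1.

Ratio = 2463 / 1227 ≈ 2.007.
Distances: root-3 1.732 (Δ 0.275); 5:3 1.667 (Δ 0.340); 16:9 1.778 (Δ 0.229); root-5 2.236 (Δ 0.229); 1:1 1.000 (Δ 1.007); 2:1 2.000 (Δ 0.007).

2:1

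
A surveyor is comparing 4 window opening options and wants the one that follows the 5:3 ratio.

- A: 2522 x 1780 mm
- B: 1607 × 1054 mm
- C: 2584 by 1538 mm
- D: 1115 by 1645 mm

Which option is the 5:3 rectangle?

Ratios (long/short): A ≈ 1.417; B ≈ 1.525; C ≈ 1.680; D ≈ 1.475.
5:3 ≈ 1.667; option C is nearest (Δ 0.013).

C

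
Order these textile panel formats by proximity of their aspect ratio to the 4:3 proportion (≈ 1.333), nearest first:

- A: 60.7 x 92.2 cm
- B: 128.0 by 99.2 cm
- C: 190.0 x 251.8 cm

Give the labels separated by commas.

C, B, A

A: 92.2/60.7 ≈ 1.519 → |1.519 − 1.333| = 0.186
B: 128.0/99.2 ≈ 1.290 → |1.290 − 1.333| = 0.043
C: 251.8/190.0 ≈ 1.325 → |1.325 − 1.333| = 0.008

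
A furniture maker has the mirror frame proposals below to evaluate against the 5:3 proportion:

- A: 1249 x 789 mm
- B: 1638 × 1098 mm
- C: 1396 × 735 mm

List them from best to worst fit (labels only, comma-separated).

A, B, C

A: 1249/789 ≈ 1.583 → |1.583 − 1.667| = 0.084
B: 1638/1098 ≈ 1.492 → |1.492 − 1.667| = 0.175
C: 1396/735 ≈ 1.899 → |1.899 − 1.667| = 0.232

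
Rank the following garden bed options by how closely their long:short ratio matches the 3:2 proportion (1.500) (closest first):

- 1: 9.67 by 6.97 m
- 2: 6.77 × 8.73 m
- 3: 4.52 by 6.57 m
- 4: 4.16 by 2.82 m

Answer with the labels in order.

1: 9.67/6.97 ≈ 1.387 → |1.387 − 1.500| = 0.113
2: 8.73/6.77 ≈ 1.290 → |1.290 − 1.500| = 0.210
3: 6.57/4.52 ≈ 1.454 → |1.454 − 1.500| = 0.046
4: 4.16/2.82 ≈ 1.475 → |1.475 − 1.500| = 0.025

4, 3, 1, 2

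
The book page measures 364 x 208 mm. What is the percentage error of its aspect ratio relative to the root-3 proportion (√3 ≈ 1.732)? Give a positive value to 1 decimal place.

Ratio = 364 / 208 ≈ 1.7500.
Ideal root-3 ≈ 1.7321. |1.7500 − 1.7321| / 1.7321 ≈ 1.03% → 1.0%.

1.0%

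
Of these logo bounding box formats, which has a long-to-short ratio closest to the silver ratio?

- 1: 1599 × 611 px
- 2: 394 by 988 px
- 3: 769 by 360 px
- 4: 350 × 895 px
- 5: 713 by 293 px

5

Target silver ratio ≈ 2.414.
1: 2.617 (Δ0.203)  2: 2.508 (Δ0.094)  3: 2.136 (Δ0.278)  4: 2.557 (Δ0.143)  5: 2.433 (Δ0.019)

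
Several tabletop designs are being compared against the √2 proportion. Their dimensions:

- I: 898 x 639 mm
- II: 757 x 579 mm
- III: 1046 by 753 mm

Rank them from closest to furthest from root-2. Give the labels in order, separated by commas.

I: 898/639 ≈ 1.405 → |1.405 − 1.414| = 0.009
II: 757/579 ≈ 1.307 → |1.307 − 1.414| = 0.107
III: 1046/753 ≈ 1.389 → |1.389 − 1.414| = 0.025

I, III, II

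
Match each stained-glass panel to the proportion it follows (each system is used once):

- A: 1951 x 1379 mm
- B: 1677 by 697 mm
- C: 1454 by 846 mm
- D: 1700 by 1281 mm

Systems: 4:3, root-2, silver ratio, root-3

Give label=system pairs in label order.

Ratios: A ≈ 1.415; B ≈ 2.406; C ≈ 1.719; D ≈ 1.327.
Targets: 4:3 ≈ 1.333; root-2 ≈ 1.414; silver ratio ≈ 2.414; root-3 ≈ 1.732.

A=root-2, B=silver ratio, C=root-3, D=4:3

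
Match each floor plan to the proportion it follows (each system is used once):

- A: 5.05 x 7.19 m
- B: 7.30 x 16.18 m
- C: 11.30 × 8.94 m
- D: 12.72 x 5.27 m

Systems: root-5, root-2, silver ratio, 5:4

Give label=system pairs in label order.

Ratios: A ≈ 1.424; B ≈ 2.216; C ≈ 1.264; D ≈ 2.414.
Targets: root-5 ≈ 2.236; root-2 ≈ 1.414; silver ratio ≈ 2.414; 5:4 ≈ 1.250.

A=root-2, B=root-5, C=5:4, D=silver ratio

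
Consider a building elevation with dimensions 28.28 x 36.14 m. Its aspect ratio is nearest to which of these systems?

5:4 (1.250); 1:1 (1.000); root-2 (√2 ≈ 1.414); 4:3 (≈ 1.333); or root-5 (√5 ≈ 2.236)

Ratio = 36.14 / 28.28 ≈ 1.278.
Distances: 5:4 1.250 (Δ 0.028); 1:1 1.000 (Δ 0.278); root-2 1.414 (Δ 0.136); 4:3 1.333 (Δ 0.055); root-5 2.236 (Δ 0.958).

5:4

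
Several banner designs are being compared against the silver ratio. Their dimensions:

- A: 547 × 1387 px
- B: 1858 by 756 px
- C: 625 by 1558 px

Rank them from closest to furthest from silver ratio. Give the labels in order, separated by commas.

Ratios: A = 1387 / 547 ≈ 2.536; B = 1858 / 756 ≈ 2.458; C = 1558 / 625 ≈ 2.493.
|Δ from 2.414|: A 0.122; B 0.044; C 0.079.

B, C, A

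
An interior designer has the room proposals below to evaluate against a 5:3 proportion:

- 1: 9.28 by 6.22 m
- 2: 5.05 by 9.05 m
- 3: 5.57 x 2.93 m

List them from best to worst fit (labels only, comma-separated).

1: 9.28/6.22 ≈ 1.492 → |1.492 − 1.667| = 0.175
2: 9.05/5.05 ≈ 1.792 → |1.792 − 1.667| = 0.125
3: 5.57/2.93 ≈ 1.901 → |1.901 − 1.667| = 0.234

2, 1, 3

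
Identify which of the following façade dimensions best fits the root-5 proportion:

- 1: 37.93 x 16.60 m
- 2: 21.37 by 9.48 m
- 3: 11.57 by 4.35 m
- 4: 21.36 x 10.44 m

2

Ratios (long/short): 1 ≈ 2.285; 2 ≈ 2.254; 3 ≈ 2.660; 4 ≈ 2.046.
root-5 ≈ 2.236; option 2 is nearest (Δ 0.018).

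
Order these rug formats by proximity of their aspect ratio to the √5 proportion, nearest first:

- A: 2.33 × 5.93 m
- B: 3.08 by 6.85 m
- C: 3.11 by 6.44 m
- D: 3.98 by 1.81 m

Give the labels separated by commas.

A: 5.93/2.33 ≈ 2.545 → |2.545 − 2.236| = 0.309
B: 6.85/3.08 ≈ 2.224 → |2.224 − 2.236| = 0.012
C: 6.44/3.11 ≈ 2.071 → |2.071 − 2.236| = 0.165
D: 3.98/1.81 ≈ 2.199 → |2.199 − 2.236| = 0.037

B, D, C, A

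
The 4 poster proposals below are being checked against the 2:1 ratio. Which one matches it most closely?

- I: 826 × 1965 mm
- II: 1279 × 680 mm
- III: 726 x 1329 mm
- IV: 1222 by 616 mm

IV

Ratios (long/short): I ≈ 2.379; II ≈ 1.881; III ≈ 1.831; IV ≈ 1.984.
2:1 ≈ 2.000; option IV is nearest (Δ 0.016).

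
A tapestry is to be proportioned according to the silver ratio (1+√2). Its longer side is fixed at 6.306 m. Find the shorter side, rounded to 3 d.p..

2.612 m

silver ratio ≈ 2.41421.
Shorter side = 6.306 ÷ 2.41421 ≈ 2.61203 → 2.612 m.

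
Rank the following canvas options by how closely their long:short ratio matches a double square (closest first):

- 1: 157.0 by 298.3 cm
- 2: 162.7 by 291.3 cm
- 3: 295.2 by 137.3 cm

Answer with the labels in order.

Ratios: 1 = 298.3 / 157.0 ≈ 1.900; 2 = 291.3 / 162.7 ≈ 1.790; 3 = 295.2 / 137.3 ≈ 2.150.
|Δ from 2.000|: 1 0.100; 2 0.210; 3 0.150.

1, 3, 2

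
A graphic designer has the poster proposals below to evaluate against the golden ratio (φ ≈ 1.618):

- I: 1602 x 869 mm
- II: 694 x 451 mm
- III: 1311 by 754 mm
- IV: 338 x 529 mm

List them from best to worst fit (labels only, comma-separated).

Ratios: I = 1602 / 869 ≈ 1.843; II = 694 / 451 ≈ 1.539; III = 1311 / 754 ≈ 1.739; IV = 529 / 338 ≈ 1.565.
|Δ from 1.618|: I 0.225; II 0.079; III 0.121; IV 0.053.

IV, II, III, I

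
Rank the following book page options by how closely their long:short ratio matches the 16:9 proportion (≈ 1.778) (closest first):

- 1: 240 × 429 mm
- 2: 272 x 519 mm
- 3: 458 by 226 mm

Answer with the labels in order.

1: 429/240 ≈ 1.788 → |1.788 − 1.778| = 0.010
2: 519/272 ≈ 1.908 → |1.908 − 1.778| = 0.130
3: 458/226 ≈ 2.027 → |2.027 − 1.778| = 0.249

1, 2, 3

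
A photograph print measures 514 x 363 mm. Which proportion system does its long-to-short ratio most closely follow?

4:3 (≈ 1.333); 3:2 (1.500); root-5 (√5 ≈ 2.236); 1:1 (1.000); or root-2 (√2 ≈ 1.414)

root-2

514/363 ≈ 1.416. Nearest candidates are root-2 (1.414, off by 0.002) and 4:3 (1.333, off by 0.083).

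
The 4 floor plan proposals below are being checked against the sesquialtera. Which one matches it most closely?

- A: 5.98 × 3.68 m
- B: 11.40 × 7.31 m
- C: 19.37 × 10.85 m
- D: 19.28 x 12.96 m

Target 3:2 ≈ 1.500.
A: 1.625 (Δ0.125)  B: 1.560 (Δ0.060)  C: 1.785 (Δ0.285)  D: 1.488 (Δ0.012)

D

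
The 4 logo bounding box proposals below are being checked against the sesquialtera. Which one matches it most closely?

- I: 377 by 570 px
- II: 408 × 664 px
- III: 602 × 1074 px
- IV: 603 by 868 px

Target 3:2 ≈ 1.500.
I: 1.512 (Δ0.012)  II: 1.627 (Δ0.127)  III: 1.784 (Δ0.284)  IV: 1.439 (Δ0.061)

I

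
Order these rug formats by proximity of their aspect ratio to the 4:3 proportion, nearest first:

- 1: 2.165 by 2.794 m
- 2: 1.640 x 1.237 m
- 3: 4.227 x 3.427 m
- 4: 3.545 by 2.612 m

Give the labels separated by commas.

Ratios: 1 = 2.794 / 2.165 ≈ 1.291; 2 = 1.640 / 1.237 ≈ 1.326; 3 = 4.227 / 3.427 ≈ 1.233; 4 = 3.545 / 2.612 ≈ 1.357.
|Δ from 1.333|: 1 0.042; 2 0.007; 3 0.100; 4 0.024.

2, 4, 1, 3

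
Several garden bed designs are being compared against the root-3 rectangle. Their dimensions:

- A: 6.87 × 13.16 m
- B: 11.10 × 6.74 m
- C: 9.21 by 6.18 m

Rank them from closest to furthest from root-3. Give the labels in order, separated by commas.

B, A, C

A: 13.16/6.87 ≈ 1.916 → |1.916 − 1.732| = 0.184
B: 11.10/6.74 ≈ 1.647 → |1.647 − 1.732| = 0.085
C: 9.21/6.18 ≈ 1.490 → |1.490 − 1.732| = 0.242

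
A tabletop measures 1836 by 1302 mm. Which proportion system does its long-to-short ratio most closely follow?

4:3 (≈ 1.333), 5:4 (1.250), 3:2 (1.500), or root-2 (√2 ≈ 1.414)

Ratio = 1836 / 1302 ≈ 1.410.
Distances: 4:3 1.333 (Δ 0.077); 5:4 1.250 (Δ 0.160); 3:2 1.500 (Δ 0.090); root-2 1.414 (Δ 0.004).

root-2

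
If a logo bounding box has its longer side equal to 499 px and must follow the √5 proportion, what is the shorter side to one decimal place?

223.2 px

root-5 ≈ 2.23607.
Shorter side = 499 ÷ 2.23607 ≈ 223.159 → 223.2 px.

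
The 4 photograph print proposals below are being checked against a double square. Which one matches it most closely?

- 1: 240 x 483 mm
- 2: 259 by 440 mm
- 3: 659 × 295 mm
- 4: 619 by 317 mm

Ratios (long/short): 1 ≈ 2.013; 2 ≈ 1.699; 3 ≈ 2.234; 4 ≈ 1.953.
2:1 ≈ 2.000; option 1 is nearest (Δ 0.013).

1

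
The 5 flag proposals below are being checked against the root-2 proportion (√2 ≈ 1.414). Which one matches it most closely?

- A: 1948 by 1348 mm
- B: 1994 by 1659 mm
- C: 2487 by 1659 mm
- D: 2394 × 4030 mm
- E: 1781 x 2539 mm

E

Target root-2 ≈ 1.414.
A: 1.445 (Δ0.031)  B: 1.202 (Δ0.212)  C: 1.499 (Δ0.085)  D: 1.683 (Δ0.269)  E: 1.426 (Δ0.012)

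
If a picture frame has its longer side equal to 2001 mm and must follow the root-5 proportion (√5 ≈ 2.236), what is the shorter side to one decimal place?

root-5 ≈ 2.23607.
Shorter side = 2001 ÷ 2.23607 ≈ 894.874 → 894.9 mm.

894.9 mm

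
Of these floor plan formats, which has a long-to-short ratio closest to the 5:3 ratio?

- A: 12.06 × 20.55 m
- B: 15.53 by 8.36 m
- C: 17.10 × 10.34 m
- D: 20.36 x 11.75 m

C

Ratios (long/short): A ≈ 1.704; B ≈ 1.858; C ≈ 1.654; D ≈ 1.733.
5:3 ≈ 1.667; option C is nearest (Δ 0.013).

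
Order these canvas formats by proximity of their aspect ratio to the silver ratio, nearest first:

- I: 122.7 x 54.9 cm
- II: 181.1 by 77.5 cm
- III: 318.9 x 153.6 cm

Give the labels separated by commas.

II, I, III

Ratios: I = 122.7 / 54.9 ≈ 2.235; II = 181.1 / 77.5 ≈ 2.337; III = 318.9 / 153.6 ≈ 2.076.
|Δ from 2.414|: I 0.179; II 0.077; III 0.338.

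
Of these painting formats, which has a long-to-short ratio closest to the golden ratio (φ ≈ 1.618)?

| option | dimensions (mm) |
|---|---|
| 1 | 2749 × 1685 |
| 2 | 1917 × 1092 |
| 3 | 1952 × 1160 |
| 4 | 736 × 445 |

Target golden ratio ≈ 1.618.
1: 1.631 (Δ0.013)  2: 1.755 (Δ0.137)  3: 1.683 (Δ0.065)  4: 1.654 (Δ0.036)

1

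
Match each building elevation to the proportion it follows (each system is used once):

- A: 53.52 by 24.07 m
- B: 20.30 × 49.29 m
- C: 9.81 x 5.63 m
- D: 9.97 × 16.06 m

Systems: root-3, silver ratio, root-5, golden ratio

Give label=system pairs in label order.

Ratios: A ≈ 2.224; B ≈ 2.428; C ≈ 1.742; D ≈ 1.611.
Targets: root-3 ≈ 1.732; silver ratio ≈ 2.414; root-5 ≈ 2.236; golden ratio ≈ 1.618.

A=root-5, B=silver ratio, C=root-3, D=golden ratio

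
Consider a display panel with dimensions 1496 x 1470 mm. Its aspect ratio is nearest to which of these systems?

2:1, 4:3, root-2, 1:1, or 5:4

1496/1470 ≈ 1.018. Nearest candidates are 1:1 (1.000, off by 0.018) and 5:4 (1.250, off by 0.232).

1:1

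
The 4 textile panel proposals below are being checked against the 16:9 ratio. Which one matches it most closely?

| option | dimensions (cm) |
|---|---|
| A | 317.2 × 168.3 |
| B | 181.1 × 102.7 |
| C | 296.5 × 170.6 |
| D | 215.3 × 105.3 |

Target 16:9 ≈ 1.778.
A: 1.885 (Δ0.107)  B: 1.763 (Δ0.015)  C: 1.738 (Δ0.040)  D: 2.045 (Δ0.267)

B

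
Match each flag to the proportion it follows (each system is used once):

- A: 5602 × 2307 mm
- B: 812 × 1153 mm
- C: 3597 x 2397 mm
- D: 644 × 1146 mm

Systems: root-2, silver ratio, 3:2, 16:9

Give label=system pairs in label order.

A=silver ratio, B=root-2, C=3:2, D=16:9

Ratios: A ≈ 2.428; B ≈ 1.420; C ≈ 1.501; D ≈ 1.780.
Targets: root-2 ≈ 1.414; silver ratio ≈ 2.414; 3:2 ≈ 1.500; 16:9 ≈ 1.778.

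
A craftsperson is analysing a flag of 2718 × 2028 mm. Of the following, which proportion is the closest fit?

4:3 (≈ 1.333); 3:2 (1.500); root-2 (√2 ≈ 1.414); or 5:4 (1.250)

Ratio = 2718 / 2028 ≈ 1.340.
Distances: 4:3 1.333 (Δ 0.007); 3:2 1.500 (Δ 0.160); root-2 1.414 (Δ 0.074); 5:4 1.250 (Δ 0.090).

4:3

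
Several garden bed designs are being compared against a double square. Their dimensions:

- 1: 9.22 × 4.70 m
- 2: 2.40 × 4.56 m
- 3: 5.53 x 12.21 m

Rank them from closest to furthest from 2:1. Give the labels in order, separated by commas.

Ratios: 1 = 9.22 / 4.70 ≈ 1.962; 2 = 4.56 / 2.40 ≈ 1.900; 3 = 12.21 / 5.53 ≈ 2.208.
|Δ from 2.000|: 1 0.038; 2 0.100; 3 0.208.

1, 2, 3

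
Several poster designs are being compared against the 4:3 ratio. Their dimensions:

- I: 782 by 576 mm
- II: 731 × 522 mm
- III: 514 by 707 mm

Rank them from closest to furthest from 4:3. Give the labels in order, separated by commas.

I, III, II

I: 782/576 ≈ 1.358 → |1.358 − 1.333| = 0.025
II: 731/522 ≈ 1.400 → |1.400 − 1.333| = 0.067
III: 707/514 ≈ 1.375 → |1.375 − 1.333| = 0.042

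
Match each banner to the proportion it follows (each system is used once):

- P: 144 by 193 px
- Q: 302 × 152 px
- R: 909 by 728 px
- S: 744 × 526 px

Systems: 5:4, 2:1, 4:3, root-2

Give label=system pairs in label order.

Ratios: P ≈ 1.340; Q ≈ 1.987; R ≈ 1.249; S ≈ 1.414.
Targets: 5:4 ≈ 1.250; 2:1 ≈ 2.000; 4:3 ≈ 1.333; root-2 ≈ 1.414.

P=4:3, Q=2:1, R=5:4, S=root-2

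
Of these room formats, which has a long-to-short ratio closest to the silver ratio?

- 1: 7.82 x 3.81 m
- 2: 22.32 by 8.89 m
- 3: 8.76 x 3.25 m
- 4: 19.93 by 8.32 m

Ratios (long/short): 1 ≈ 2.052; 2 ≈ 2.511; 3 ≈ 2.695; 4 ≈ 2.395.
silver ratio ≈ 2.414; option 4 is nearest (Δ 0.019).

4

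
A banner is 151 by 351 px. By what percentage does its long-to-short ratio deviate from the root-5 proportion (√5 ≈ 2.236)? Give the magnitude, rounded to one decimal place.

Ratio = 351 / 151 ≈ 2.3245.
Ideal root-5 ≈ 2.2361. |2.3245 − 2.2361| / 2.2361 ≈ 3.95% → 4.0%.

4.0%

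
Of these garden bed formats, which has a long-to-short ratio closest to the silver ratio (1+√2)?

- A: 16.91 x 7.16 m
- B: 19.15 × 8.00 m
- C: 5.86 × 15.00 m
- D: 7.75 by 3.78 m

Ratios (long/short): A ≈ 2.362; B ≈ 2.394; C ≈ 2.560; D ≈ 2.050.
silver ratio ≈ 2.414; option B is nearest (Δ 0.020).

B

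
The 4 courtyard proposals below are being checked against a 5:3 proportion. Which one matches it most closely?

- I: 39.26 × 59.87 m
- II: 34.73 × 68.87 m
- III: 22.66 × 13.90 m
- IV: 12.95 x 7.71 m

IV

Ratios (long/short): I ≈ 1.525; II ≈ 1.983; III ≈ 1.630; IV ≈ 1.680.
5:3 ≈ 1.667; option IV is nearest (Δ 0.013).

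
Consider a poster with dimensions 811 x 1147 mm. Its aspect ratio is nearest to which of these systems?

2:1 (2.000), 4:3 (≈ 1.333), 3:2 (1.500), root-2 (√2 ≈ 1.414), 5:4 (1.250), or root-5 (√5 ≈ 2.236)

root-2

1147/811 ≈ 1.414. Nearest candidates are root-2 (1.414, off by 0.000) and 4:3 (1.333, off by 0.081).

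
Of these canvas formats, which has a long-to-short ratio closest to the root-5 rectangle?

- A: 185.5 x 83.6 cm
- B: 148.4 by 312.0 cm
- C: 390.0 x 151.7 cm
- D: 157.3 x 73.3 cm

A

Ratios (long/short): A ≈ 2.219; B ≈ 2.102; C ≈ 2.571; D ≈ 2.146.
root-5 ≈ 2.236; option A is nearest (Δ 0.017).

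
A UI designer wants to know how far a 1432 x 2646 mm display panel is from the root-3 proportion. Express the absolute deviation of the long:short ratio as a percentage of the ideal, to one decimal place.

Ratio = 2646 / 1432 ≈ 1.8478.
Ideal root-3 ≈ 1.7321. |1.8478 − 1.7321| / 1.7321 ≈ 6.68% → 6.7%.

6.7%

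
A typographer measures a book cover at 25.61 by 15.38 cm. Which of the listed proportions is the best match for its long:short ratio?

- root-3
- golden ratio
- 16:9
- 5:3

25.61/15.38 ≈ 1.665. Nearest candidates are 5:3 (1.667, off by 0.002) and golden ratio (1.618, off by 0.047).

5:3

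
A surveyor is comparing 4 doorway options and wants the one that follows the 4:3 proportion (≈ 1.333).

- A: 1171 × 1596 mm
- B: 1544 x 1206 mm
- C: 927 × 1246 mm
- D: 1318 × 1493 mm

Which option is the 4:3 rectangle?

Target 4:3 ≈ 1.333.
A: 1.363 (Δ0.030)  B: 1.280 (Δ0.053)  C: 1.344 (Δ0.011)  D: 1.133 (Δ0.200)

C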